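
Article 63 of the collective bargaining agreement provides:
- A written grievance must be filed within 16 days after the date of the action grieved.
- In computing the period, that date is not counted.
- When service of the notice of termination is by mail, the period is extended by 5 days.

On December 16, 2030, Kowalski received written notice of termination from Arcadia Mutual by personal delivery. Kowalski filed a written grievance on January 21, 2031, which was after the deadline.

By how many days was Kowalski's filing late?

16 days after December 16, 2030 is January 1, 2031.
Service was not by mail, so no mail extension applies.
The deadline is January 1, 2031; from January 1, 2031 to January 21, 2031 is 20 days.

20 days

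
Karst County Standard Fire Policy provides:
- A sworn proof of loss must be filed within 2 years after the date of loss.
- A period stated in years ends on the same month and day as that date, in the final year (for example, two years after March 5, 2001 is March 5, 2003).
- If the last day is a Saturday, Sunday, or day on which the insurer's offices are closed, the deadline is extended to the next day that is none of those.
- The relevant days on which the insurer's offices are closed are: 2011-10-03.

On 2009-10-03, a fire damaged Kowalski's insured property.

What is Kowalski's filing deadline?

October 4, 2011

2 years after 2009-10-03 is October 3, 2011.
October 3, 2011 is a listed holiday. The next qualifying day is October 4, 2011.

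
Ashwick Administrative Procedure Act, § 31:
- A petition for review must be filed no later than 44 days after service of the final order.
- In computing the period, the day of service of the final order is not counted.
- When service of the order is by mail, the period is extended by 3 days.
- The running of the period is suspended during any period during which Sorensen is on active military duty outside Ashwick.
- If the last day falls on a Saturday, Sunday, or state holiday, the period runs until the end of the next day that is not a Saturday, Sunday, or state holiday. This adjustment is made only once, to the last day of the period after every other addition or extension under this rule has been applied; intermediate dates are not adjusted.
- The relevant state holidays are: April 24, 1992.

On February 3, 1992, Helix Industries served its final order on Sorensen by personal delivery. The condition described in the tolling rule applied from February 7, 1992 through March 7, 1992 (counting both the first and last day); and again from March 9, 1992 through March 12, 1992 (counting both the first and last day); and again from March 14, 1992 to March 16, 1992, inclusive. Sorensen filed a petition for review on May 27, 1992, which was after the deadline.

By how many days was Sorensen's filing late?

30 days

44 days after February 3, 1992 is March 18, 1992.
Service was not by mail, so no mail extension applies.
From February 7, 1992 through March 7, 1992 inclusive is 30 days; tolling adds 30 days: March 18, 1992 + 30 days = April 17, 1992.
From March 9, 1992 through March 12, 1992 inclusive is 4 days; tolling adds 4 days: April 17, 1992 + 4 days = April 21, 1992.
From March 14, 1992 through March 16, 1992 inclusive is 3 days; tolling adds 3 days: April 21, 1992 + 3 days = April 24, 1992.
April 24, 1992 is a listed holiday; April 25, 1992 is Saturday; April 26, 1992 is Sunday. The next qualifying day is April 27, 1992.
The deadline is April 27, 1992; from April 27, 1992 to May 27, 1992 is 30 days.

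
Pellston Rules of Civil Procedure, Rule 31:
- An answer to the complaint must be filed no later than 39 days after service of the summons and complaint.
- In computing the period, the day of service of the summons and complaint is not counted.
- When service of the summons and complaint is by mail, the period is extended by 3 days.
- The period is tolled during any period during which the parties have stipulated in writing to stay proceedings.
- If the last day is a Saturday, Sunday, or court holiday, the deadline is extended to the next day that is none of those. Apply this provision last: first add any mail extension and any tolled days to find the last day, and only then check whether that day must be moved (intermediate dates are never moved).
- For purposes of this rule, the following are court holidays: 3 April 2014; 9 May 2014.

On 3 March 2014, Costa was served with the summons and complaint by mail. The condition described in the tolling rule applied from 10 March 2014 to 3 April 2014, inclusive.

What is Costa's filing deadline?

39 days after 3 March 2014 is April 11, 2014.
Service was by mail, adding 3 days: April 11, 2014 + 3 days = April 14, 2014.
From March 10, 2014 through April 3, 2014 inclusive is 25 days; tolling adds 25 days: April 14, 2014 + 25 days = May 9, 2014.
May 9, 2014 is a listed holiday; May 10, 2014 is Saturday; May 11, 2014 is Sunday. The next qualifying day is May 12, 2014.

May 12, 2014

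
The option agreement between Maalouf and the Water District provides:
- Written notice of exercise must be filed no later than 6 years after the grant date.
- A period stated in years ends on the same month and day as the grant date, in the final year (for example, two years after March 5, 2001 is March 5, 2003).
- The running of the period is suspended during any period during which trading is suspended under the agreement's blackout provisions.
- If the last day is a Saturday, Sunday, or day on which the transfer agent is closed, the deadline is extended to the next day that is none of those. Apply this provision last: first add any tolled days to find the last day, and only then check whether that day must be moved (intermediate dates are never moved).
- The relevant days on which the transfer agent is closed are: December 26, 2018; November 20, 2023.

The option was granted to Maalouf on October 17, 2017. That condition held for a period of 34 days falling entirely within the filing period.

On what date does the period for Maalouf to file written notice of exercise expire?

November 21, 2023

6 years after October 17, 2017 is October 17, 2023.
Tolling adds 34 days: October 17, 2023 + 34 days = November 20, 2023.
November 20, 2023 is a listed holiday. The next qualifying day is November 21, 2023.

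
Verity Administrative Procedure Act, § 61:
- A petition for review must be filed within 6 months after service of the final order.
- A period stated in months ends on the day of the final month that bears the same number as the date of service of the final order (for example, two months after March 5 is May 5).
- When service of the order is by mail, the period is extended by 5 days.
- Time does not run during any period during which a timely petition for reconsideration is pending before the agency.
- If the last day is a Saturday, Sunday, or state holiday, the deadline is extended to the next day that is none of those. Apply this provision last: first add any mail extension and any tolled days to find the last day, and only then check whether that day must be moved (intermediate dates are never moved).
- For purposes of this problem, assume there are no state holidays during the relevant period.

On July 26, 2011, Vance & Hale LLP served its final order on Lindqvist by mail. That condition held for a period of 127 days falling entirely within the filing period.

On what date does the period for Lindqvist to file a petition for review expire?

6 months after July 26, 2011 is January 26, 2012.
Service was by mail, adding 5 days: January 26, 2012 + 5 days = January 31, 2012.
Tolling adds 127 days: January 31, 2012 + 127 days = June 6, 2012.
June 6, 2012 is a Wednesday and not a state holiday, so no extension applies.

June 6, 2012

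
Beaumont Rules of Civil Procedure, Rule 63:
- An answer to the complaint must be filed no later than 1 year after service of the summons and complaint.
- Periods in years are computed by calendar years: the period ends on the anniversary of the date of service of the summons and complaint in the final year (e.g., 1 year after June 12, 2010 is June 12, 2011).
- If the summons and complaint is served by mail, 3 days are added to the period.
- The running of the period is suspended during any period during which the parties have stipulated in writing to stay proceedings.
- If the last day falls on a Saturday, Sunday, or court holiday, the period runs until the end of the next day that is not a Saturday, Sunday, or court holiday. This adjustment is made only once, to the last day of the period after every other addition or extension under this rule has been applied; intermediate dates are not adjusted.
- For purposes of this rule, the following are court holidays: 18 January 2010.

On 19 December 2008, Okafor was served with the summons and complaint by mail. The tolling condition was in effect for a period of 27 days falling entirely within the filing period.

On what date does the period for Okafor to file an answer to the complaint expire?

January 19, 2010

1 year after 19 December 2008 is December 19, 2009.
Service was by mail, adding 3 days: December 19, 2009 + 3 days = December 22, 2009.
Tolling adds 27 days: December 22, 2009 + 27 days = January 18, 2010.
January 18, 2010 is a listed holiday. The next qualifying day is January 19, 2010.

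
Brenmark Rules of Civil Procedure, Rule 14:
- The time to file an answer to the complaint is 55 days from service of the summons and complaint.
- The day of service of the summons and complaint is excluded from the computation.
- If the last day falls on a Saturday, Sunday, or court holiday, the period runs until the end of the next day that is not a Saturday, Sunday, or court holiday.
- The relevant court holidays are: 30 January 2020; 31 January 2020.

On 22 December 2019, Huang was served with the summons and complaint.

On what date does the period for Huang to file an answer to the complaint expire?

February 17, 2020

55 days after 22 December 2019 is February 15, 2020.
February 15, 2020 is Saturday; February 16, 2020 is Sunday. The next qualifying day is February 17, 2020.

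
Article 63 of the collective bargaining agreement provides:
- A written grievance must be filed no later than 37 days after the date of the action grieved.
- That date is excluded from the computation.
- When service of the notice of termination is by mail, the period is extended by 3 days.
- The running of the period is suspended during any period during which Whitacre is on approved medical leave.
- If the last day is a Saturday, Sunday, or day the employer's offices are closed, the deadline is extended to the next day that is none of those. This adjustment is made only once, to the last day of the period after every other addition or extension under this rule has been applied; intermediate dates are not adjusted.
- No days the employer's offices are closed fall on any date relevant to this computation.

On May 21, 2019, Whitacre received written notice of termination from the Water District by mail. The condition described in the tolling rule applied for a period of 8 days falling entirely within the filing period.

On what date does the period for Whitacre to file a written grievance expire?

37 days after May 21, 2019 is June 27, 2019.
Service was by mail, adding 3 days: June 27, 2019 + 3 days = June 30, 2019.
Tolling adds 8 days: June 30, 2019 + 8 days = July 8, 2019.
July 8, 2019 is a Monday and not a day the employer's offices are closed, so no extension applies.

July 8, 2019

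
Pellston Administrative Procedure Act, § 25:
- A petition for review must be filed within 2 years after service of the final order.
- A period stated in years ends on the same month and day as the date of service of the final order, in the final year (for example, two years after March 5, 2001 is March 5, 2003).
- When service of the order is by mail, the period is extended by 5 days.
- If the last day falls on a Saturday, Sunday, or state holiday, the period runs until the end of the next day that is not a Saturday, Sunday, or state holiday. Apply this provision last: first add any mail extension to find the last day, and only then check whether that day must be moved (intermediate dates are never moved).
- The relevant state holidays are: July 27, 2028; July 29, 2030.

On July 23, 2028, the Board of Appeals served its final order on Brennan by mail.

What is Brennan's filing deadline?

2 years after July 23, 2028 is July 23, 2030.
Service was by mail, adding 5 days: July 23, 2030 + 5 days = July 28, 2030.
July 28, 2030 is Sunday; July 29, 2030 is a listed holiday. The next qualifying day is July 30, 2030.

July 30, 2030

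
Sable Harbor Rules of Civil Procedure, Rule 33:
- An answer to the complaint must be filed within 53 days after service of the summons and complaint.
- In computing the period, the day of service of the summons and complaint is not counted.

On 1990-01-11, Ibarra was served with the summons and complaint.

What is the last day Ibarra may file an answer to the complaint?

March 5, 1990

53 days after 1990-01-11 is March 5, 1990.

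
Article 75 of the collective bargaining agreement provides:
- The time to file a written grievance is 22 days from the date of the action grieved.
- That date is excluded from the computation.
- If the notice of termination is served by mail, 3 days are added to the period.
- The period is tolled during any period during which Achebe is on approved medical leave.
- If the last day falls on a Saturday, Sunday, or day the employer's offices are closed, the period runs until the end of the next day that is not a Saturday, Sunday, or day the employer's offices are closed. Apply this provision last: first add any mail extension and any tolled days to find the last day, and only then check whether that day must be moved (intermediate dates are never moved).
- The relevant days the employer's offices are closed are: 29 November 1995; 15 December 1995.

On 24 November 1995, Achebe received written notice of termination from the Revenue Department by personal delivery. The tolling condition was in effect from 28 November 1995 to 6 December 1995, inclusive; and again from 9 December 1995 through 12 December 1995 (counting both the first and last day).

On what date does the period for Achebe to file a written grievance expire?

22 days after 24 November 1995 is December 16, 1995.
Service was not by mail, so no mail extension applies.
From November 28, 1995 through December 6, 1995 inclusive is 9 days; tolling adds 9 days: December 16, 1995 + 9 days = December 25, 1995.
From December 9, 1995 through December 12, 1995 inclusive is 4 days; tolling adds 4 days: December 25, 1995 + 4 days = December 29, 1995.
December 29, 1995 is a Friday and not a day the employer's offices are closed, so no extension applies.

December 29, 1995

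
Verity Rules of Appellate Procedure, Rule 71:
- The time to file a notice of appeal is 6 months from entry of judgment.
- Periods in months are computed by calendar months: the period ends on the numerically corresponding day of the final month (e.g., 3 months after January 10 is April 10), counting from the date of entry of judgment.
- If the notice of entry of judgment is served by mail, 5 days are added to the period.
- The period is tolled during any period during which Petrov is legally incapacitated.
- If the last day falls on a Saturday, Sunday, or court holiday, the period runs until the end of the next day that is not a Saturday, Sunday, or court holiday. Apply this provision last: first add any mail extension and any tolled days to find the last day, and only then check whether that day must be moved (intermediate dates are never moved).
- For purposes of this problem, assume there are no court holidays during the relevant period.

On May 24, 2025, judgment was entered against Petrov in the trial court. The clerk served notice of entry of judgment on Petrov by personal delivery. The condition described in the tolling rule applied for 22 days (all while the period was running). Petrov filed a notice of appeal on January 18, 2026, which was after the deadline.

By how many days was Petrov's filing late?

33 days

6 months after May 24, 2025 is November 24, 2025.
Service was not by mail, so no mail extension applies.
Tolling adds 22 days: November 24, 2025 + 22 days = December 16, 2025.
December 16, 2025 is a Tuesday and not a court holiday, so no extension applies.
The deadline is December 16, 2025; from December 16, 2025 to January 18, 2026 is 33 days.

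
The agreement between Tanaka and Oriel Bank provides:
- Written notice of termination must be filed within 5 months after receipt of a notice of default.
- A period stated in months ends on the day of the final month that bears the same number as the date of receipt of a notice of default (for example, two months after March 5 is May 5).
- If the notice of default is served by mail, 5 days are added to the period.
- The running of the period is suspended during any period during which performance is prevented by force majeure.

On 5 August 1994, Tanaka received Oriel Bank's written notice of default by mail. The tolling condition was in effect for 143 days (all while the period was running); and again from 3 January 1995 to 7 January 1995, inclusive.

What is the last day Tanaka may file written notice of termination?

June 7, 1995

5 months after 5 August 1994 is January 5, 1995.
Service was by mail, adding 5 days: January 5, 1995 + 5 days = January 10, 1995.
Tolling adds 143 days: January 10, 1995 + 143 days = June 2, 1995.
From January 3, 1995 through January 7, 1995 inclusive is 5 days; tolling adds 5 days: June 2, 1995 + 5 days = June 7, 1995.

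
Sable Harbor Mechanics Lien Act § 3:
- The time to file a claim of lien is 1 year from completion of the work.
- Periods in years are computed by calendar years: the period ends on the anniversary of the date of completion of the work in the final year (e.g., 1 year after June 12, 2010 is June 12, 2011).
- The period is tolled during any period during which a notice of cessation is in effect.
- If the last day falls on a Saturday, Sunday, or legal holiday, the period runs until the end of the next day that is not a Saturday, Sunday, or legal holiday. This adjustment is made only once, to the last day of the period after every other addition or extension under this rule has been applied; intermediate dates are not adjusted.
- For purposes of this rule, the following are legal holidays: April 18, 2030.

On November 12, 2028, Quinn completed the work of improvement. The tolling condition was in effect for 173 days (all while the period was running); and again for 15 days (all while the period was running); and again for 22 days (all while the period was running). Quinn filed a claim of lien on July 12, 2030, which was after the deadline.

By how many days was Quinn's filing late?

1 year after November 12, 2028 is November 12, 2029.
Tolling adds 173 days: November 12, 2029 + 173 days = May 4, 2030.
Tolling adds 15 days: May 4, 2030 + 15 days = May 19, 2030.
Tolling adds 22 days: May 19, 2030 + 22 days = June 10, 2030.
June 10, 2030 is a Monday and not a legal holiday, so no extension applies.
The deadline is June 10, 2030; from June 10, 2030 to July 12, 2030 is 32 days.

32 days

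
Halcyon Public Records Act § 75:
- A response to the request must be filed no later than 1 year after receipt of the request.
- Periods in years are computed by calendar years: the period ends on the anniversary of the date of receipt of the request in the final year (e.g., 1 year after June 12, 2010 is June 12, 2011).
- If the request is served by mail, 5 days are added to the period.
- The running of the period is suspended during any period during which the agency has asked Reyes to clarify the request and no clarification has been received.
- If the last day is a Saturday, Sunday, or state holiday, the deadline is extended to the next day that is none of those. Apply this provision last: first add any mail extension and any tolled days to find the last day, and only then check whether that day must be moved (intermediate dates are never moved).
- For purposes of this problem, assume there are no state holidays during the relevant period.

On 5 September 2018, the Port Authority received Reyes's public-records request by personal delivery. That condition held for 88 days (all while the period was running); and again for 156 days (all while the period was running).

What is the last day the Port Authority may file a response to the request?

1 year after 5 September 2018 is September 5, 2019.
Service was not by mail, so no mail extension applies.
Tolling adds 88 days: September 5, 2019 + 88 days = December 2, 2019.
Tolling adds 156 days: December 2, 2019 + 156 days = May 6, 2020.
May 6, 2020 is a Wednesday and not a state holiday, so no extension applies.

May 6, 2020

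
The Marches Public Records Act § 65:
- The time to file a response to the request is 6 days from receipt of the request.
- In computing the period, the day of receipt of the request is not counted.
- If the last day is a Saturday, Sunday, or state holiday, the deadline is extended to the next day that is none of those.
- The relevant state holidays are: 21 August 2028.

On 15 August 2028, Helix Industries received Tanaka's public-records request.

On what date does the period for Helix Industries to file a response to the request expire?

6 days after 15 August 2028 is August 21, 2028.
August 21, 2028 is a listed holiday. The next qualifying day is August 22, 2028.

August 22, 2028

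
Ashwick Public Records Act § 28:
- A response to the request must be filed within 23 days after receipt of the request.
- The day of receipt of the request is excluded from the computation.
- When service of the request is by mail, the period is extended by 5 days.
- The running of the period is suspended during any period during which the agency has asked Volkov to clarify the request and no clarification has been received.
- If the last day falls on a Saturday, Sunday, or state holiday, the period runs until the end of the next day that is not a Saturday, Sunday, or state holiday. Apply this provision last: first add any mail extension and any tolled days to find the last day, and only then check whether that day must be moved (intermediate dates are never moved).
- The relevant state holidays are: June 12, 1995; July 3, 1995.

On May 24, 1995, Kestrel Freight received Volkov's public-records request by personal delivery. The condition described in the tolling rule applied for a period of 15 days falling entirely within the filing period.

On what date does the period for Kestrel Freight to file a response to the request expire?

23 days after May 24, 1995 is June 16, 1995.
Service was not by mail, so no mail extension applies.
Tolling adds 15 days: June 16, 1995 + 15 days = July 1, 1995.
July 1, 1995 is Saturday; July 2, 1995 is Sunday; July 3, 1995 is a listed holiday. The next qualifying day is July 4, 1995.

July 4, 1995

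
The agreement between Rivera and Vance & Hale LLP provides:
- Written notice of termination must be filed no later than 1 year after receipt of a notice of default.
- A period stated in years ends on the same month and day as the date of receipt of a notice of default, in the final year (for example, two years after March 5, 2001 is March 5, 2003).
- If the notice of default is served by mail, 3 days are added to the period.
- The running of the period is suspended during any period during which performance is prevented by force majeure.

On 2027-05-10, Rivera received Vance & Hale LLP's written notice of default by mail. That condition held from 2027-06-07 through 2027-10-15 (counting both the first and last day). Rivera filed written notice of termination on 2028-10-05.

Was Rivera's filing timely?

No

1 year after 2027-05-10 is May 10, 2028.
Service was by mail, adding 3 days: May 10, 2028 + 3 days = May 13, 2028.
From June 7, 2027 through October 15, 2027 inclusive is 131 days; tolling adds 131 days: May 13, 2028 + 131 days = September 21, 2028.
The deadline is September 21, 2028; the filing on October 5, 2028 is after that date.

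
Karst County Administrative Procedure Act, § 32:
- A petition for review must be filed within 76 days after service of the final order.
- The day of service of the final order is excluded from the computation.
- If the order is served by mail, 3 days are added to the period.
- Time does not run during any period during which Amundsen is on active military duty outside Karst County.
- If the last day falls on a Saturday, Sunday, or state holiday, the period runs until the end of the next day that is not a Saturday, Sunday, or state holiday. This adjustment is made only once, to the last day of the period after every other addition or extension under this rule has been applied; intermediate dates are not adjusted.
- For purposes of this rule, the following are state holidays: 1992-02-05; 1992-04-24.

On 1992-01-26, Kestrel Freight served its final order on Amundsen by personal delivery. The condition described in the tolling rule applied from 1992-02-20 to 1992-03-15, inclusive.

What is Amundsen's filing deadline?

May 6, 1992

76 days after 1992-01-26 is April 11, 1992.
Service was not by mail, so no mail extension applies.
From February 20, 1992 through March 15, 1992 inclusive is 25 days; tolling adds 25 days: April 11, 1992 + 25 days = May 6, 1992.
May 6, 1992 is a Wednesday and not a state holiday, so no extension applies.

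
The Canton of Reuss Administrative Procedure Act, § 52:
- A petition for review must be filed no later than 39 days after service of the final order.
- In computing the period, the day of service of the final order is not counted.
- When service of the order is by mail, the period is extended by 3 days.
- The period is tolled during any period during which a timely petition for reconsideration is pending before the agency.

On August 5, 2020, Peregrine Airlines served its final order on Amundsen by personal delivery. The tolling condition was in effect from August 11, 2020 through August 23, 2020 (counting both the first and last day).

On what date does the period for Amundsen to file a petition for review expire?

39 days after August 5, 2020 is September 13, 2020.
Service was not by mail, so no mail extension applies.
From August 11, 2020 through August 23, 2020 inclusive is 13 days; tolling adds 13 days: September 13, 2020 + 13 days = September 26, 2020.

September 26, 2020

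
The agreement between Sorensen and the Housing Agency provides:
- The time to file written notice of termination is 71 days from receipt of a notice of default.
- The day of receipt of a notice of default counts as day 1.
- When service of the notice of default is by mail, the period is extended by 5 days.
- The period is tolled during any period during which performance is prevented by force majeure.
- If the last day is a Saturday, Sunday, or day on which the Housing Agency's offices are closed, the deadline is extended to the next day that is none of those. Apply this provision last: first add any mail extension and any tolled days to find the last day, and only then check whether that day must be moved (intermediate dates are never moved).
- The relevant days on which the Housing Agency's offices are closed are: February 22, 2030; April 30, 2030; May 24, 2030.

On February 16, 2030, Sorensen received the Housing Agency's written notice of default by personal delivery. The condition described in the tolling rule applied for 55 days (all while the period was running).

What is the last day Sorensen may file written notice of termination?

June 21, 2030

Counting February 16, 2030 as day 1, day 71 is April 27, 2030.
Service was not by mail, so no mail extension applies.
Tolling adds 55 days: April 27, 2030 + 55 days = June 21, 2030.
June 21, 2030 is a Friday and not a day on which the Housing Agency's offices are closed, so no extension applies.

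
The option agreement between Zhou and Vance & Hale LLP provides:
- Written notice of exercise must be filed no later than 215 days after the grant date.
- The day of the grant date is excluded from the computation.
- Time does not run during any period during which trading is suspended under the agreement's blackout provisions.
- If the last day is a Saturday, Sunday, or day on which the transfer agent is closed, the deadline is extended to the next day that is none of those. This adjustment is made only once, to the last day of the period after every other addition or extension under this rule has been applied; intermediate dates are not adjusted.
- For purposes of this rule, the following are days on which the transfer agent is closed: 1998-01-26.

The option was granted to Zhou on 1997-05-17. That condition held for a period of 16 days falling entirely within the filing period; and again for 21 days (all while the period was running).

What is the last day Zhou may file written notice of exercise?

January 27, 1998

215 days after 1997-05-17 is December 18, 1997.
Tolling adds 16 days: December 18, 1997 + 16 days = January 3, 1998.
Tolling adds 21 days: January 3, 1998 + 21 days = January 24, 1998.
January 24, 1998 is Saturday; January 25, 1998 is Sunday; January 26, 1998 is a listed holiday. The next qualifying day is January 27, 1998.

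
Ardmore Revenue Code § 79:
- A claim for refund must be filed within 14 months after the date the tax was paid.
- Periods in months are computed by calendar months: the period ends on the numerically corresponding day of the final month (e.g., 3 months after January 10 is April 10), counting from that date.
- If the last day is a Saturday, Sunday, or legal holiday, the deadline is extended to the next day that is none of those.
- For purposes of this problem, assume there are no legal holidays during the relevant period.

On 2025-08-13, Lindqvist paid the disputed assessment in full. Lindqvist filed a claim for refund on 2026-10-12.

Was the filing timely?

14 months after 2025-08-13 is October 13, 2026.
October 13, 2026 is a Tuesday and not a legal holiday, so no extension applies.
The deadline is October 13, 2026; the filing on October 12, 2026 is on or before that date.

Yes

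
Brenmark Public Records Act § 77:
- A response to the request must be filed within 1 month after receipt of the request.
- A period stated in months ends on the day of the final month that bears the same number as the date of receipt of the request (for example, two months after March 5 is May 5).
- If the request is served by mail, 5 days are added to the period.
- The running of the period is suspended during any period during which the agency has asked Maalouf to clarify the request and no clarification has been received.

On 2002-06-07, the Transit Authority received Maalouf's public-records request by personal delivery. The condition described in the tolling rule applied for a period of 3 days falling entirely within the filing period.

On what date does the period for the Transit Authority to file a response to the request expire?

July 10, 2002

1 month after 2002-06-07 is July 7, 2002.
Service was not by mail, so no mail extension applies.
Tolling adds 3 days: July 7, 2002 + 3 days = July 10, 2002.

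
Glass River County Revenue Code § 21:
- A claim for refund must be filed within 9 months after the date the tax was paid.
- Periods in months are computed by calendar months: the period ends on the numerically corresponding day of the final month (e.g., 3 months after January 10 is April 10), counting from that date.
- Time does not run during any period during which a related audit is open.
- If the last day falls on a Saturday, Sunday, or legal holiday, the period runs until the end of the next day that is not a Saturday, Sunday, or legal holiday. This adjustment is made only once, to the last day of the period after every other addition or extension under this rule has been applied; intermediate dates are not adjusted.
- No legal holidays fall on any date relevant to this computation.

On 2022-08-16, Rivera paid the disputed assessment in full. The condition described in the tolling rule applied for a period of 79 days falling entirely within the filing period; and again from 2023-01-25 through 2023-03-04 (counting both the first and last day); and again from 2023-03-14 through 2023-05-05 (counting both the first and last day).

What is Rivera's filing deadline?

9 months after 2022-08-16 is May 16, 2023.
Tolling adds 79 days: May 16, 2023 + 79 days = August 3, 2023.
From January 25, 2023 through March 4, 2023 inclusive is 39 days; tolling adds 39 days: August 3, 2023 + 39 days = September 11, 2023.
From March 14, 2023 through May 5, 2023 inclusive is 53 days; tolling adds 53 days: September 11, 2023 + 53 days = November 3, 2023.
November 3, 2023 is a Friday and not a legal holiday, so no extension applies.

November 3, 2023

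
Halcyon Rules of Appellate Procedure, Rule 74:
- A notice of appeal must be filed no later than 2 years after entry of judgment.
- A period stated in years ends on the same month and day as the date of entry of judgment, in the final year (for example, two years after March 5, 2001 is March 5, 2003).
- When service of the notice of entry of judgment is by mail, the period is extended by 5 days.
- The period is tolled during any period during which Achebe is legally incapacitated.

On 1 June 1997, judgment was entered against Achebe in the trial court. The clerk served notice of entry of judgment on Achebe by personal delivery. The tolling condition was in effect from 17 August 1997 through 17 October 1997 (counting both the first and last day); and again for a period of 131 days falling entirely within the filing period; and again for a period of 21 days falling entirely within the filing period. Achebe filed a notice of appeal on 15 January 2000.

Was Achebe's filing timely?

2 years after 1 June 1997 is June 1, 1999.
Service was not by mail, so no mail extension applies.
From August 17, 1997 through October 17, 1997 inclusive is 62 days; tolling adds 62 days: June 1, 1999 + 62 days = August 2, 1999.
Tolling adds 131 days: August 2, 1999 + 131 days = December 11, 1999.
Tolling adds 21 days: December 11, 1999 + 21 days = January 1, 2000.
The deadline is January 1, 2000; the filing on January 15, 2000 is after that date.

No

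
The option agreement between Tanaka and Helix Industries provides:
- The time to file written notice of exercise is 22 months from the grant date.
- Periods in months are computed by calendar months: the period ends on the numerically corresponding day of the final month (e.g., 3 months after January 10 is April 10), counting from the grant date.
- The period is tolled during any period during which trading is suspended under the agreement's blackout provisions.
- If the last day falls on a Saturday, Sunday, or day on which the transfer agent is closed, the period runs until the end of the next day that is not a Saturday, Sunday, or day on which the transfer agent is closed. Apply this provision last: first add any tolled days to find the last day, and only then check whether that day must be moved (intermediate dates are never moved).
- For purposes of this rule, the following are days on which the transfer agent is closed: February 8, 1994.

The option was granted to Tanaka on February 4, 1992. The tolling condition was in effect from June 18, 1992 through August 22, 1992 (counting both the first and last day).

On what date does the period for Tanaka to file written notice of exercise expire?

22 months after February 4, 1992 is December 4, 1993.
From June 18, 1992 through August 22, 1992 inclusive is 66 days; tolling adds 66 days: December 4, 1993 + 66 days = February 8, 1994.
February 8, 1994 is a listed holiday. The next qualifying day is February 9, 1994.

February 9, 1994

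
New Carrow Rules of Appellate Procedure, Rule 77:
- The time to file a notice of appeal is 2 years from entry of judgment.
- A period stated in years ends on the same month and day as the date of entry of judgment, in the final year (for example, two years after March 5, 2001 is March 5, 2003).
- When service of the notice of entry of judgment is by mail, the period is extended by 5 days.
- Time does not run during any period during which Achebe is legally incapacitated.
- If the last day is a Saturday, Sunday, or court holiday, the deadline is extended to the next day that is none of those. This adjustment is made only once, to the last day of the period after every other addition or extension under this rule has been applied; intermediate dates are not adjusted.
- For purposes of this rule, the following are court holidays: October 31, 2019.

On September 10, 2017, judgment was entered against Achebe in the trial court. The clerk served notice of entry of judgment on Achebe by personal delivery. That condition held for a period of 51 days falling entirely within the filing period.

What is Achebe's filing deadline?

2 years after September 10, 2017 is September 10, 2019.
Service was not by mail, so no mail extension applies.
Tolling adds 51 days: September 10, 2019 + 51 days = October 31, 2019.
October 31, 2019 is a listed holiday. The next qualifying day is November 1, 2019.

November 1, 2019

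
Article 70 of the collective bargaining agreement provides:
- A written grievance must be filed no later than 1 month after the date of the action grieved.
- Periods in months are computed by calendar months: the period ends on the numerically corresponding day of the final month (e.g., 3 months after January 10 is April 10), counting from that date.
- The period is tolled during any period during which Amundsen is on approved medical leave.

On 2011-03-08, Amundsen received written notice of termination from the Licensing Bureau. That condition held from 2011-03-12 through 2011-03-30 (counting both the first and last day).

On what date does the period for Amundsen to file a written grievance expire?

April 27, 2011

1 month after 2011-03-08 is April 8, 2011.
From March 12, 2011 through March 30, 2011 inclusive is 19 days; tolling adds 19 days: April 8, 2011 + 19 days = April 27, 2011.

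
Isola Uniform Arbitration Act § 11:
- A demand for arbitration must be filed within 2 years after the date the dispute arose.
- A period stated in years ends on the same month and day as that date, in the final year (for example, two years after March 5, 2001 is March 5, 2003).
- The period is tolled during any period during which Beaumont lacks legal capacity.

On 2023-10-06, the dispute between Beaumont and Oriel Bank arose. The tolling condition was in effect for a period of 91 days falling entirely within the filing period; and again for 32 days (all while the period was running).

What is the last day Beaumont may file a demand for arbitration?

February 6, 2026

2 years after 2023-10-06 is October 6, 2025.
Tolling adds 91 days: October 6, 2025 + 91 days = January 5, 2026.
Tolling adds 32 days: January 5, 2026 + 32 days = February 6, 2026.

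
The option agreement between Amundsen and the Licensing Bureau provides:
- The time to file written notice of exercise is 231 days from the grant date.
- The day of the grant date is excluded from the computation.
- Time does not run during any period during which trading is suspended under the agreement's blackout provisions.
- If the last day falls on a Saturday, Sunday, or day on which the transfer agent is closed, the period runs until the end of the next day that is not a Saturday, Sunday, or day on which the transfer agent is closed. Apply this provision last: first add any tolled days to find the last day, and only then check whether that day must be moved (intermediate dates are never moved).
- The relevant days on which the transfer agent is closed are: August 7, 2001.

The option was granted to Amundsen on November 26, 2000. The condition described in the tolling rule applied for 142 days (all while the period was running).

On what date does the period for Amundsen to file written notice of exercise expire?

December 4, 2001

231 days after November 26, 2000 is July 15, 2001.
Tolling adds 142 days: July 15, 2001 + 142 days = December 4, 2001.
December 4, 2001 is a Tuesday and not a day on which the transfer agent is closed, so no extension applies.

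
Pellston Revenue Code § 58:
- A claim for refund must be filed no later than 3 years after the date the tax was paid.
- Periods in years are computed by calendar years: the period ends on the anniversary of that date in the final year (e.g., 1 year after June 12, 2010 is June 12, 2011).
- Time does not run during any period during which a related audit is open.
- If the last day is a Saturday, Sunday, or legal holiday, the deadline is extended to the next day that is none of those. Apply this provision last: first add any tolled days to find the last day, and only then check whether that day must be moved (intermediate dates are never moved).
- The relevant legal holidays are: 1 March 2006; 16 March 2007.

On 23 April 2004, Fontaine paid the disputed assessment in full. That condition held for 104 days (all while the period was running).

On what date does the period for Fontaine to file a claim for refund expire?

3 years after 23 April 2004 is April 23, 2007.
Tolling adds 104 days: April 23, 2007 + 104 days = August 5, 2007.
August 5, 2007 is Sunday. The next qualifying day is August 6, 2007.

August 6, 2007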